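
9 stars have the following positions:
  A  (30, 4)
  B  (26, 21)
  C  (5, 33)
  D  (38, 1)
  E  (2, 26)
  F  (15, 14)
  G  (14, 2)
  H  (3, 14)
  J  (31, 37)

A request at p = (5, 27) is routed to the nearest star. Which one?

Compare squared distances (the ordering matches that of the actual distances):
|pA|² = (5−30)² + (27−4)² = 625 + 529 = 1154
|pB|² = (5−26)² + (27−21)² = 441 + 36 = 477
|pC|² = (5−5)² + (27−33)² = 0 + 36 = 36
|pD|² = (5−38)² + (27−1)² = 1089 + 676 = 1765
|pE|² = (5−2)² + (27−26)² = 9 + 1 = 10
|pF|² = (5−15)² + (27−14)² = 100 + 169 = 269
|pG|² = (5−14)² + (27−2)² = 81 + 625 = 706
|pH|² = (5−3)² + (27−14)² = 4 + 169 = 173
|pJ|² = (5−31)² + (27−37)² = 676 + 100 = 776
Minimum is at E.

E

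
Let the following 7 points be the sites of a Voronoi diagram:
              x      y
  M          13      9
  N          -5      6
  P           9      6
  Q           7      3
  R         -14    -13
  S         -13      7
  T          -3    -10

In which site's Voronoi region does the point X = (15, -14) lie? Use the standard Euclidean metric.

Since √ is increasing, it suffices to compare squared distances:
|XM|² = 4 + 529 = 533
|XN|² = 400 + 400 = 800
|XP|² = 36 + 400 = 436
|XQ|² = 64 + 289 = 353
|XR|² = 841 + 1 = 842
|XS|² = 784 + 441 = 1225
|XT|² = 324 + 16 = 340
The smallest is to T, so X lies in the Voronoi region of T.

T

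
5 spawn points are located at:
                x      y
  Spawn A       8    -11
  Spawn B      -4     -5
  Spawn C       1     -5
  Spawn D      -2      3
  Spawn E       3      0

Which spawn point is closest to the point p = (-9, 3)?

Since √ is increasing, it suffices to compare squared distances:
d²(p, Spawn A) = (-9−8)² + (3−(-11))² = 289 + 196 = 485
d²(p, Spawn B) = (-9−(-4))² + (3−(-5))² = 25 + 64 = 89
d²(p, Spawn C) = (-9−1)² + (3−(-5))² = 100 + 64 = 164
d²(p, Spawn D) = (-9−(-2))² + (3−3)² = 49 + 0 = 49
d²(p, Spawn E) = (-9−3)² + (3−0)² = 144 + 9 = 153
Spawn D is nearest.

Spawn D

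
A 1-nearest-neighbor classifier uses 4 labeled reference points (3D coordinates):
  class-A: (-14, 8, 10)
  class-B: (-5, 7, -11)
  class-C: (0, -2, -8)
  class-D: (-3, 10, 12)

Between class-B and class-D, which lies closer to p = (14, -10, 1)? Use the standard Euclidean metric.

Compare squared distances:
d²(p, class-B) = (14−(-5))² + (-10−7)² + (1−(-11))² = 361 + 289 + 144 = 794
d²(p, class-D) = (14−(-3))² + (-10−10)² + (1−12)² = 289 + 400 + 121 = 810
794 < 810, so class-B is closer.

class-B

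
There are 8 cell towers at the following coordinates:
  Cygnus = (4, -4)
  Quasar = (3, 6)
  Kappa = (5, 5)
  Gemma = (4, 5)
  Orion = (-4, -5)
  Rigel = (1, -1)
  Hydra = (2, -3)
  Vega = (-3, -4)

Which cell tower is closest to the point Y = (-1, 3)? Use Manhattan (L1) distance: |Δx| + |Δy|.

d(Y, Cygnus) = |-1−4| + |3−(-4)| = 5 + 7 = 12
d(Y, Quasar) = |-1−3| + |3−6| = 4 + 3 = 7
d(Y, Kappa) = |-1−5| + |3−5| = 6 + 2 = 8
d(Y, Gemma) = |-1−4| + |3−5| = 5 + 2 = 7
d(Y, Orion) = |-1−(-4)| + |3−(-5)| = 3 + 8 = 11
d(Y, Rigel) = |-1−1| + |3−(-1)| = 2 + 4 = 6
d(Y, Hydra) = |-1−2| + |3−(-3)| = 3 + 6 = 9
d(Y, Vega) = |-1−(-3)| + |3−(-4)| = 2 + 7 = 9
Rigel is nearest.

Rigel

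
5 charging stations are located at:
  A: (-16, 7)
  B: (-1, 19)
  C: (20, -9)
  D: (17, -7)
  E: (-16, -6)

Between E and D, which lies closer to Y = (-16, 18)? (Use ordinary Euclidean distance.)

Compare squared distances:
|YE|² = (-16−(-16))² + (18−(-6))² = 0 + 576 = 576
|YD|² = (-16−17)² + (18−(-7))² = 1089 + 625 = 1714
576 < 1714, so E is closer.

E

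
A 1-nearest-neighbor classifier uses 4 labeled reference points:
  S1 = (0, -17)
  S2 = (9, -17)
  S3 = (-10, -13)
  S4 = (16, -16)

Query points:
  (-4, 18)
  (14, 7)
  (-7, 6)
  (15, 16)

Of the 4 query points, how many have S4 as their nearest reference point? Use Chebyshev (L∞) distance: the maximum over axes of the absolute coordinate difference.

1

(-4, 18) — d to each: S1:35, S2:35, S3:31, S4:34 → nearest is S3
(14, 7) — d to each: S1:24, S2:24, S3:24, S4:23 → nearest is S4
(-7, 6) — d to each: S1:23, S2:23, S3:19, S4:23 → nearest is S3
(15, 16) — d to each: S1:33, S2:33, S3:29, S4:32 → nearest is S3
1 of the 4 points has S4 as nearest.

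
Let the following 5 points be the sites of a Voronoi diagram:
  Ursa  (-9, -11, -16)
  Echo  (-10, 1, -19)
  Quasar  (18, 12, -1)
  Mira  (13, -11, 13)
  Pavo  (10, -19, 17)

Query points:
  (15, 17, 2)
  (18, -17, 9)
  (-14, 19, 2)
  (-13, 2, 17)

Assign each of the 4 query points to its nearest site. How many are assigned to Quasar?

1

(15, 17, 2) — d² to each: Ursa:1684, Echo:1322, Quasar:43, Mira:909, Pavo:1546 → nearest is Quasar
(18, -17, 9) — d² to each: Ursa:1390, Echo:1892, Quasar:941, Mira:77, Pavo:132 → nearest is Mira
(-14, 19, 2) — d² to each: Ursa:1249, Echo:781, Quasar:1082, Mira:1750, Pavo:2245 → nearest is Echo
(-13, 2, 17) — d² to each: Ursa:1274, Echo:1306, Quasar:1385, Mira:861, Pavo:970 → nearest is Mira
1 of the 4 points has Quasar as nearest.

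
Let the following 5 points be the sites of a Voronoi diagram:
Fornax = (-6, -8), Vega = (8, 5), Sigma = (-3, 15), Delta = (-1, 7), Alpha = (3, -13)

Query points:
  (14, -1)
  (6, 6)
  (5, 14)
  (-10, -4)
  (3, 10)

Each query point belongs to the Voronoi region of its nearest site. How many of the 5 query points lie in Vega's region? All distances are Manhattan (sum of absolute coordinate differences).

2

(14, -1) — d to each: Fornax:27, Vega:12, Sigma:33, Delta:23, Alpha:23 → nearest is Vega
(6, 6) — d to each: Fornax:26, Vega:3, Sigma:18, Delta:8, Alpha:22 → nearest is Vega
(5, 14) — d to each: Fornax:33, Vega:12, Sigma:9, Delta:13, Alpha:29 → nearest is Sigma
(-10, -4) — d to each: Fornax:8, Vega:27, Sigma:26, Delta:20, Alpha:22 → nearest is Fornax
(3, 10) — d to each: Fornax:27, Vega:10, Sigma:11, Delta:7, Alpha:23 → nearest is Delta
2 of the 5 points have Vega as nearest.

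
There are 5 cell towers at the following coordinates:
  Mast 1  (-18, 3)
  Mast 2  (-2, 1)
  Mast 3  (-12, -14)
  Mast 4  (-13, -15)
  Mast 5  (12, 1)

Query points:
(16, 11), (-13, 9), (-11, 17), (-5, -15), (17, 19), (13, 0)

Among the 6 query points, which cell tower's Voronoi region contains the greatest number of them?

Mast 5

(16, 11) — d² to each: Mast 1:1220, Mast 2:424, Mast 3:1409, Mast 4:1517, Mast 5:116 → nearest is Mast 5
(-13, 9) — d² to each: Mast 1:61, Mast 2:185, Mast 3:530, Mast 4:576, Mast 5:689 → nearest is Mast 1
(-11, 17) — d² to each: Mast 1:245, Mast 2:337, Mast 3:962, Mast 4:1028, Mast 5:785 → nearest is Mast 1
(-5, -15) — d² to each: Mast 1:493, Mast 2:265, Mast 3:50, Mast 4:64, Mast 5:545 → nearest is Mast 3
(17, 19) — d² to each: Mast 1:1481, Mast 2:685, Mast 3:1930, Mast 4:2056, Mast 5:349 → nearest is Mast 5
(13, 0) — d² to each: Mast 1:970, Mast 2:226, Mast 3:821, Mast 4:901, Mast 5:2 → nearest is Mast 5
Tally — Mast 1:2, Mast 3:1, Mast 5:3. Mast 5 captures the most (3).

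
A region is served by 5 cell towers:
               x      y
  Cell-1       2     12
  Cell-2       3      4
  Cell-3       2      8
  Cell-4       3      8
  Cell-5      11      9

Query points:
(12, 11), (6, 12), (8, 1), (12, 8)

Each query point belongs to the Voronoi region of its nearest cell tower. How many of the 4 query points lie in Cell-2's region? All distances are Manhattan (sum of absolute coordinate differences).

1

(12, 11) — d to each: Cell-1:11, Cell-2:16, Cell-3:13, Cell-4:12, Cell-5:3 → nearest is Cell-5
(6, 12) — d to each: Cell-1:4, Cell-2:11, Cell-3:8, Cell-4:7, Cell-5:8 → nearest is Cell-1
(8, 1) — d to each: Cell-1:17, Cell-2:8, Cell-3:13, Cell-4:12, Cell-5:11 → nearest is Cell-2
(12, 8) — d to each: Cell-1:14, Cell-2:13, Cell-3:10, Cell-4:9, Cell-5:2 → nearest is Cell-5
1 of the 4 points has Cell-2 as nearest.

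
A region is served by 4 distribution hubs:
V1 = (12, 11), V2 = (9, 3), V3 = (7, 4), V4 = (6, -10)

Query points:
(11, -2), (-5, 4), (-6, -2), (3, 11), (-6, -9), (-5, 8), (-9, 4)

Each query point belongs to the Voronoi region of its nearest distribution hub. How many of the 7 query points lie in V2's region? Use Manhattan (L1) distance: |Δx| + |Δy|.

(11, -2) — d to each: V1:14, V2:7, V3:10, V4:13 → nearest is V2
(-5, 4) — d to each: V1:24, V2:15, V3:12, V4:25 → nearest is V3
(-6, -2) — d to each: V1:31, V2:20, V3:19, V4:20 → nearest is V3
(3, 11) — d to each: V1:9, V2:14, V3:11, V4:24 → nearest is V1
(-6, -9) — d to each: V1:38, V2:27, V3:26, V4:13 → nearest is V4
(-5, 8) — d to each: V1:20, V2:19, V3:16, V4:29 → nearest is V3
(-9, 4) — d to each: V1:28, V2:19, V3:16, V4:29 → nearest is V3
1 of the 7 points has V2 as nearest.

1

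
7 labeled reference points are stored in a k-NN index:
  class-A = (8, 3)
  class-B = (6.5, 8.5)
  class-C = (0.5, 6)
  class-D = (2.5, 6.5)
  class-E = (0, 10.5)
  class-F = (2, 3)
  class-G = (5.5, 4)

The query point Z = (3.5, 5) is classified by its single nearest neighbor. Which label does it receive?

class-D

Since √ is increasing, it suffices to compare squared distances:
d²(Z, class-A) = (3.5−8)² + (5−3)² = 20.25 + 4 = 24.25
d²(Z, class-B) = (3.5−6.5)² + (5−8.5)² = 9 + 12.25 = 21.25
d²(Z, class-C) = (3.5−0.5)² + (5−6)² = 9 + 1 = 10
d²(Z, class-D) = (3.5−2.5)² + (5−6.5)² = 1 + 2.25 = 3.25
d²(Z, class-E) = (3.5−0)² + (5−10.5)² = 12.25 + 30.25 = 42.5
d²(Z, class-F) = (3.5−2)² + (5−3)² = 2.25 + 4 = 6.25
d²(Z, class-G) = (3.5−5.5)² + (5−4)² = 4 + 1 = 5
Minimum is at class-D.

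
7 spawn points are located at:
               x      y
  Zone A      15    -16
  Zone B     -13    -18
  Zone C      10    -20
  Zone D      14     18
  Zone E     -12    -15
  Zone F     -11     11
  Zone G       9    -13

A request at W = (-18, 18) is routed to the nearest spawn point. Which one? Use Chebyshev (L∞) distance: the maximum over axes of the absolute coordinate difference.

Zone F

d(W, Zone A) = max(33, 34) = 34
d(W, Zone B) = max(5, 36) = 36
d(W, Zone C) = max(28, 38) = 38
d(W, Zone D) = max(32, 0) = 32
d(W, Zone E) = max(6, 33) = 33
d(W, Zone F) = max(7, 7) = 7
d(W, Zone G) = max(27, 31) = 31
Zone F is nearest.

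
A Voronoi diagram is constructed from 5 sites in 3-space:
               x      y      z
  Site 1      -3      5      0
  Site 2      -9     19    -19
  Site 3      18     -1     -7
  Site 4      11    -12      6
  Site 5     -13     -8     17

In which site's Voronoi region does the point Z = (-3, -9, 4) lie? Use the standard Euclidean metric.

Site 4

Since √ is increasing, it suffices to compare squared distances:
d²(Z, Site 1) = (-3−(-3))² + (-9−5)² + (4−0)² = 0 + 196 + 16 = 212
d²(Z, Site 2) = (-3−(-9))² + (-9−19)² + (4−(-19))² = 36 + 784 + 529 = 1349
d²(Z, Site 3) = (-3−18)² + (-9−(-1))² + (4−(-7))² = 441 + 64 + 121 = 626
d²(Z, Site 4) = (-3−11)² + (-9−(-12))² + (4−6)² = 196 + 9 + 4 = 209
d²(Z, Site 5) = (-3−(-13))² + (-9−(-8))² + (4−17)² = 100 + 1 + 169 = 270
Minimum is at Site 4.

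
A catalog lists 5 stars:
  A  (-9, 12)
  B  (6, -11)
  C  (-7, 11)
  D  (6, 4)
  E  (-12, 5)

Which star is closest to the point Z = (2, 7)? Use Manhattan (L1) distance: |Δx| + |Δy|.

d(Z,A) = |2−(-9)| + |7−12| = 11 + 5 = 16
d(Z,B) = |2−6| + |7−(-11)| = 4 + 18 = 22
d(Z,C) = |2−(-7)| + |7−11| = 9 + 4 = 13
d(Z,D) = |2−6| + |7−4| = 4 + 3 = 7
d(Z,E) = |2−(-12)| + |7−5| = 14 + 2 = 16
Minimum is at D.

D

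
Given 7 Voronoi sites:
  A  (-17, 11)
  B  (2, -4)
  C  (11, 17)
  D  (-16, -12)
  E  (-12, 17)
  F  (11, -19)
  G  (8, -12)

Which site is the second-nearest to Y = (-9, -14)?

Since √ is increasing, it suffices to compare squared distances:
|YA|² = (-9−(-17))² + (-14−11)² = 64 + 625 = 689
|YB|² = (-9−2)² + (-14−(-4))² = 121 + 100 = 221
|YC|² = (-9−11)² + (-14−17)² = 400 + 961 = 1361
|YD|² = (-9−(-16))² + (-14−(-12))² = 49 + 4 = 53
|YE|² = (-9−(-12))² + (-14−17)² = 9 + 961 = 970
|YF|² = (-9−11)² + (-14−(-19))² = 400 + 25 = 425
|YG|² = (-9−8)² + (-14−(-12))² = 289 + 4 = 293
Sorted ascending: D, B, G, … — the second-nearest is B.

B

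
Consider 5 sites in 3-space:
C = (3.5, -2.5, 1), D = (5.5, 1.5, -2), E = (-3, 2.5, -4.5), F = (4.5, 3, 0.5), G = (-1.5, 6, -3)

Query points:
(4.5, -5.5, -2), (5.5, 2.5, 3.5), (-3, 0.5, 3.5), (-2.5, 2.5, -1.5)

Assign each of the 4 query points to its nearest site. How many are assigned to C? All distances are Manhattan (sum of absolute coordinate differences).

(4.5, -5.5, -2) — d to each: C:7, D:8, E:18, F:11, G:18.5 → nearest is C
(5.5, 2.5, 3.5) — d to each: C:9.5, D:6.5, E:16.5, F:4.5, G:17 → nearest is F
(-3, 0.5, 3.5) — d to each: C:12, D:15, E:10, F:13, G:13.5 → nearest is E
(-2.5, 2.5, -1.5) — d to each: C:13.5, D:9.5, E:3.5, F:9.5, G:6 → nearest is E
1 of the 4 points has C as nearest.

1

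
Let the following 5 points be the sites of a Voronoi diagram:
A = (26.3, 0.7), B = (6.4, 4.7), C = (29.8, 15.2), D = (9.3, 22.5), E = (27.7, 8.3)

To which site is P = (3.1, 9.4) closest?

B

Compare squared distances (the ordering matches that of the actual distances):
|PA|² = (3.1−26.3)² + (9.4−0.7)² = 538.24 + 75.69 = 613.93
|PB|² = (3.1−6.4)² + (9.4−4.7)² = 10.89 + 22.09 = 32.98
|PC|² = (3.1−29.8)² + (9.4−15.2)² = 712.89 + 33.64 = 746.53
|PD|² = (3.1−9.3)² + (9.4−22.5)² = 38.44 + 171.61 = 210.05
|PE|² = (3.1−27.7)² + (9.4−8.3)² = 605.16 + 1.21 = 606.37
B is nearest.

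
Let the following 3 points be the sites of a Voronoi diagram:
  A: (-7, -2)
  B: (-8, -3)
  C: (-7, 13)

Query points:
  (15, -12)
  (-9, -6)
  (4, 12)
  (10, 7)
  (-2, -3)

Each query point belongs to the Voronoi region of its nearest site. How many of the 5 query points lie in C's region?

(15, -12) — d² to each: A:584, B:610, C:1109 → nearest is A
(-9, -6) — d² to each: A:20, B:10, C:365 → nearest is B
(4, 12) — d² to each: A:317, B:369, C:122 → nearest is C
(10, 7) — d² to each: A:370, B:424, C:325 → nearest is C
(-2, -3) — d² to each: A:26, B:36, C:281 → nearest is A
2 of the 5 points have C as nearest.

2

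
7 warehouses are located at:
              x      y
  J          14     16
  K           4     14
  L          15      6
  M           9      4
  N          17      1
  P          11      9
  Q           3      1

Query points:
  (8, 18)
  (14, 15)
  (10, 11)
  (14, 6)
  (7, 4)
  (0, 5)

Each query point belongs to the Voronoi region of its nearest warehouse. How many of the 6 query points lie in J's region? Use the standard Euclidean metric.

(8, 18) — d² to each: J:40, K:32, L:193, M:197, N:370, P:90, Q:314 → nearest is K
(14, 15) — d² to each: J:1, K:101, L:82, M:146, N:205, P:45, Q:317 → nearest is J
(10, 11) — d² to each: J:41, K:45, L:50, M:50, N:149, P:5, Q:149 → nearest is P
(14, 6) — d² to each: J:100, K:164, L:1, M:29, N:34, P:18, Q:146 → nearest is L
(7, 4) — d² to each: J:193, K:109, L:68, M:4, N:109, P:41, Q:25 → nearest is M
(0, 5) — d² to each: J:317, K:97, L:226, M:82, N:305, P:137, Q:25 → nearest is Q
1 of the 6 points has J as nearest.

1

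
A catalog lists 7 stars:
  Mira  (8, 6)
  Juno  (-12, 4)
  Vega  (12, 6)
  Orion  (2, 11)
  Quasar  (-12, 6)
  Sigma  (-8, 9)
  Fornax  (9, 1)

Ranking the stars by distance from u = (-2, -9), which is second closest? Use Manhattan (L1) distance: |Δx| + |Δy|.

Juno

d(u, Mira) = |-2−8| + |-9−6| = 10 + 15 = 25
d(u, Juno) = |-2−(-12)| + |-9−4| = 10 + 13 = 23
d(u, Vega) = |-2−12| + |-9−6| = 14 + 15 = 29
d(u, Orion) = |-2−2| + |-9−11| = 4 + 20 = 24
d(u, Quasar) = |-2−(-12)| + |-9−6| = 10 + 15 = 25
d(u, Sigma) = |-2−(-8)| + |-9−9| = 6 + 18 = 24
d(u, Fornax) = |-2−9| + |-9−1| = 11 + 10 = 21
Sorted ascending: Fornax, Juno, Orion, … — the second-nearest is Juno.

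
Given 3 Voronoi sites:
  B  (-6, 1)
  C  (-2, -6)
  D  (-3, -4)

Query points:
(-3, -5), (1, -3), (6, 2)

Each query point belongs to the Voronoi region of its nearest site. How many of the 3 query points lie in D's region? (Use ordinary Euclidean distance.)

(-3, -5) — d² to each: B:45, C:2, D:1 → nearest is D
(1, -3) — d² to each: B:65, C:18, D:17 → nearest is D
(6, 2) — d² to each: B:145, C:128, D:117 → nearest is D
3 of the 3 points have D as nearest.

3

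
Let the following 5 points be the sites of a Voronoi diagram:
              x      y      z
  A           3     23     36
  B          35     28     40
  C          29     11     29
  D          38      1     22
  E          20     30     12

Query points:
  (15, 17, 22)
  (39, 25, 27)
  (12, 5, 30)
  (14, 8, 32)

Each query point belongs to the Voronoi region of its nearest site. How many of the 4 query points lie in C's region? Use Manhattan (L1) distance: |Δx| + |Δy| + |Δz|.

(15, 17, 22) — d to each: A:32, B:49, C:27, D:39, E:28 → nearest is C
(39, 25, 27) — d to each: A:47, B:20, C:26, D:30, E:39 → nearest is B
(12, 5, 30) — d to each: A:33, B:56, C:24, D:38, E:51 → nearest is C
(14, 8, 32) — d to each: A:30, B:49, C:21, D:41, E:48 → nearest is C
3 of the 4 points have C as nearest.

3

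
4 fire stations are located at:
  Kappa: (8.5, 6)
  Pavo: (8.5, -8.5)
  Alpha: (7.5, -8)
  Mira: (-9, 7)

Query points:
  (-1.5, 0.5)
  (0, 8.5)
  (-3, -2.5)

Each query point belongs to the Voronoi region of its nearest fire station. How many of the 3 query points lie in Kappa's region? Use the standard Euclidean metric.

1

(-1.5, 0.5) — d² to each: Kappa:130.25, Pavo:181, Alpha:153.25, Mira:98.5 → nearest is Mira
(0, 8.5) — d² to each: Kappa:78.5, Pavo:361.25, Alpha:328.5, Mira:83.25 → nearest is Kappa
(-3, -2.5) — d² to each: Kappa:204.5, Pavo:168.25, Alpha:140.5, Mira:126.25 → nearest is Mira
1 of the 3 points has Kappa as nearest.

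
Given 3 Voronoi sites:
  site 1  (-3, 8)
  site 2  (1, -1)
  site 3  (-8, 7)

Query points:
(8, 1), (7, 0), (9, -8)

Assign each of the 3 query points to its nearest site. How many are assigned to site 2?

3

(8, 1) — d² to each: site 1:170, site 2:53, site 3:292 → nearest is site 2
(7, 0) — d² to each: site 1:164, site 2:37, site 3:274 → nearest is site 2
(9, -8) — d² to each: site 1:400, site 2:113, site 3:514 → nearest is site 2
3 of the 3 points have site 2 as nearest.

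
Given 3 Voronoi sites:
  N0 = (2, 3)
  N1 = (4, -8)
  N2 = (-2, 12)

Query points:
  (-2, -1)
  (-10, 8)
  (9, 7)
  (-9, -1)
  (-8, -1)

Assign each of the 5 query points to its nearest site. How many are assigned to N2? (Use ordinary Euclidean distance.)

(-2, -1) — d² to each: N0:32, N1:85, N2:169 → nearest is N0
(-10, 8) — d² to each: N0:169, N1:452, N2:80 → nearest is N2
(9, 7) — d² to each: N0:65, N1:250, N2:146 → nearest is N0
(-9, -1) — d² to each: N0:137, N1:218, N2:218 → nearest is N0
(-8, -1) — d² to each: N0:116, N1:193, N2:205 → nearest is N0
1 of the 5 points has N2 as nearest.

1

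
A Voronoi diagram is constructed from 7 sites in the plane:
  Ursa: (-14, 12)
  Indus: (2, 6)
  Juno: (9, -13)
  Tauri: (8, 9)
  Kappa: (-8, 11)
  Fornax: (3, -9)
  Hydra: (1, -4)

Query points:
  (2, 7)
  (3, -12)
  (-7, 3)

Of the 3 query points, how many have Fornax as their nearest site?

1

(2, 7) — d² to each: Ursa:281, Indus:1, Juno:449, Tauri:40, Kappa:116, Fornax:257, Hydra:122 → nearest is Indus
(3, -12) — d² to each: Ursa:865, Indus:325, Juno:37, Tauri:466, Kappa:650, Fornax:9, Hydra:68 → nearest is Fornax
(-7, 3) — d² to each: Ursa:130, Indus:90, Juno:512, Tauri:261, Kappa:65, Fornax:244, Hydra:113 → nearest is Kappa
1 of the 3 points has Fornax as nearest.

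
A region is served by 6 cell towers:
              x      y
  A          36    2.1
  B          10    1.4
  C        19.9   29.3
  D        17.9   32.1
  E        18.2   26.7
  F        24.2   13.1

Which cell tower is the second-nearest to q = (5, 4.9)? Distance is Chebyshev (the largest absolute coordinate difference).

d(q,A) = max(31, 2.8) = 31
d(q,B) = max(5, 3.5) = 5
d(q,C) = max(14.9, 24.4) = 24.4
d(q,D) = max(12.9, 27.2) = 27.2
d(q,E) = max(13.2, 21.8) = 21.8
d(q,F) = max(19.2, 8.2) = 19.2
Sorted ascending: B, F, E, … — the second-nearest is F.

F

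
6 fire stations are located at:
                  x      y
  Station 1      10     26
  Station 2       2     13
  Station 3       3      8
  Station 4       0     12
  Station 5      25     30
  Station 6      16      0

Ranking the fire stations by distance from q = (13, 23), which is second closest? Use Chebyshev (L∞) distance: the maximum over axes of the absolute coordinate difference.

Station 2

d(q, Station 1) = max(3, 3) = 3
d(q, Station 2) = max(11, 10) = 11
d(q, Station 3) = max(10, 15) = 15
d(q, Station 4) = max(13, 11) = 13
d(q, Station 5) = max(12, 7) = 12
d(q, Station 6) = max(3, 23) = 23
Sorted ascending: Station 1, Station 2, Station 5, … — the second-nearest is Station 2.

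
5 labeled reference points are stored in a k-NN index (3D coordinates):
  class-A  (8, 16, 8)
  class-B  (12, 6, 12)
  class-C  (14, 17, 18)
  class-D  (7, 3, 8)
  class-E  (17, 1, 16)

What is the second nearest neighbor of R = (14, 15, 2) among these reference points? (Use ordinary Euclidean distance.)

class-B

Compare squared distances (the ordering matches that of the actual distances):
d²(R, class-A) = 36 + 1 + 36 = 73
d²(R, class-B) = 4 + 81 + 100 = 185
d²(R, class-C) = 0 + 4 + 256 = 260
d²(R, class-D) = 49 + 144 + 36 = 229
d²(R, class-E) = 9 + 196 + 196 = 401
Sorted ascending: class-A, class-B, class-D, … — the second-nearest is class-B.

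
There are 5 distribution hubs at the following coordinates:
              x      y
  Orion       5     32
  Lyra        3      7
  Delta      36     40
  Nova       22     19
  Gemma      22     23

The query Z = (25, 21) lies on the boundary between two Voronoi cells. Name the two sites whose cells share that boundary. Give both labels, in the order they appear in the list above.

Nova and Gemma

Squared distances from Z to each site:
d²(Z, Orion) = (25−5)² + (21−32)² = 400 + 121 = 521
d²(Z, Lyra) = (25−3)² + (21−7)² = 484 + 196 = 680
d²(Z, Delta) = (25−36)² + (21−40)² = 121 + 361 = 482
d²(Z, Nova) = (25−22)² + (21−19)² = 9 + 4 = 13
d²(Z, Gemma) = (25−22)² + (21−23)² = 9 + 4 = 13
Z is equidistant from Nova and Gemma (both at squared distance 13), and every other site is strictly farther — so Z lies on the Nova–Gemma Voronoi edge.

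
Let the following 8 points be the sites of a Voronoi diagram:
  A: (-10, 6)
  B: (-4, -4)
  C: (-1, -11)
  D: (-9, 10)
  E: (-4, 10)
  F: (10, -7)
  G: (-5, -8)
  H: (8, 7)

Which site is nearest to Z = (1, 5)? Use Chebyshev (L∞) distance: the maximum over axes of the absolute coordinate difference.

E

d(Z,A) = max(11, 1) = 11
d(Z,B) = max(5, 9) = 9
d(Z,C) = max(2, 16) = 16
d(Z,D) = max(10, 5) = 10
d(Z,E) = max(5, 5) = 5
d(Z,F) = max(9, 12) = 12
d(Z,G) = max(6, 13) = 13
d(Z,H) = max(7, 2) = 7
Minimum is at E.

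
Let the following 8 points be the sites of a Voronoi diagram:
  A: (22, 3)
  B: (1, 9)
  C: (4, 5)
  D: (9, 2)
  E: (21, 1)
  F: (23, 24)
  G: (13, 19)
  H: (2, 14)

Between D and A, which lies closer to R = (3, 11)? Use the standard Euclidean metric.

Compare squared distances:
|RD|² = (3−9)² + (11−2)² = 36 + 81 = 117
|RA|² = (3−22)² + (11−3)² = 361 + 64 = 425
117 < 425, so D is closer.

D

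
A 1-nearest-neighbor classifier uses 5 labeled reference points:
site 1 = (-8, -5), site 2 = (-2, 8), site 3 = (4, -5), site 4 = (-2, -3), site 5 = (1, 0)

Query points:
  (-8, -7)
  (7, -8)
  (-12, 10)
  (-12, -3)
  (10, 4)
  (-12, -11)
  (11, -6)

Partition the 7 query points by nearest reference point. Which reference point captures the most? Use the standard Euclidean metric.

site 1

(-8, -7) — d² to each: site 1:4, site 2:261, site 3:148, site 4:52, site 5:130 → nearest is site 1
(7, -8) — d² to each: site 1:234, site 2:337, site 3:18, site 4:106, site 5:100 → nearest is site 3
(-12, 10) — d² to each: site 1:241, site 2:104, site 3:481, site 4:269, site 5:269 → nearest is site 2
(-12, -3) — d² to each: site 1:20, site 2:221, site 3:260, site 4:100, site 5:178 → nearest is site 1
(10, 4) — d² to each: site 1:405, site 2:160, site 3:117, site 4:193, site 5:97 → nearest is site 5
(-12, -11) — d² to each: site 1:52, site 2:461, site 3:292, site 4:164, site 5:290 → nearest is site 1
(11, -6) — d² to each: site 1:362, site 2:365, site 3:50, site 4:178, site 5:136 → nearest is site 3
Tally — site 1:3, site 2:1, site 3:2, site 5:1. site 1 captures the most (3).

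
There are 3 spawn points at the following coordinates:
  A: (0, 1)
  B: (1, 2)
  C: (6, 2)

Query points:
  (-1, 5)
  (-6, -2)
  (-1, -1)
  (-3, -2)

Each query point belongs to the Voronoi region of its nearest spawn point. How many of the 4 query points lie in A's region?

3

(-1, 5) — d² to each: A:17, B:13, C:58 → nearest is B
(-6, -2) — d² to each: A:45, B:65, C:160 → nearest is A
(-1, -1) — d² to each: A:5, B:13, C:58 → nearest is A
(-3, -2) — d² to each: A:18, B:32, C:97 → nearest is A
3 of the 4 points have A as nearest.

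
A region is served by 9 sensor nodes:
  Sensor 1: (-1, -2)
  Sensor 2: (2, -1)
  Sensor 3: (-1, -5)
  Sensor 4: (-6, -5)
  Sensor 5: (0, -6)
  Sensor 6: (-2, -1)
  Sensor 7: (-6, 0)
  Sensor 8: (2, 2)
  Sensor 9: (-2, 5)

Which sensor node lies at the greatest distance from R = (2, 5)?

Compare squared distances (the ordering matches that of the actual distances):
d²(R, Sensor 1) = (2−(-1))² + (5−(-2))² = 9 + 49 = 58
d²(R, Sensor 2) = (2−2)² + (5−(-1))² = 0 + 36 = 36
d²(R, Sensor 3) = (2−(-1))² + (5−(-5))² = 9 + 100 = 109
d²(R, Sensor 4) = (2−(-6))² + (5−(-5))² = 64 + 100 = 164
d²(R, Sensor 5) = (2−0)² + (5−(-6))² = 4 + 121 = 125
d²(R, Sensor 6) = (2−(-2))² + (5−(-1))² = 16 + 36 = 52
d²(R, Sensor 7) = (2−(-6))² + (5−0)² = 64 + 25 = 89
d²(R, Sensor 8) = (2−2)² + (5−2)² = 0 + 9 = 9
d²(R, Sensor 9) = (2−(-2))² + (5−5)² = 16 + 0 = 16
The largest is to Sensor 4.

Sensor 4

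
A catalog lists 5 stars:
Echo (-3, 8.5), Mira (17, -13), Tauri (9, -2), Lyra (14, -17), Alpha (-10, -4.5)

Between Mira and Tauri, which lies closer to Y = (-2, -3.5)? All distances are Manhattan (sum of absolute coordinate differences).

d(Y, Mira) = |-2−17| + |-3.5−(-13)| = 19 + 9.5 = 28.5
d(Y, Tauri) = |-2−9| + |-3.5−(-2)| = 11 + 1.5 = 12.5
28.5 > 12.5, so Tauri is closer.

Tauri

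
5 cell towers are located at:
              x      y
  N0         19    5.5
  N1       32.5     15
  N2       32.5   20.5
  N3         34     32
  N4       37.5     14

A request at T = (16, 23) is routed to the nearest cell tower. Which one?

N2

Squared Euclidean distances:
|TN0|² = (16−19)² + (23−5.5)² = 9 + 306.25 = 315.25
|TN1|² = (16−32.5)² + (23−15)² = 272.25 + 64 = 336.25
|TN2|² = (16−32.5)² + (23−20.5)² = 272.25 + 6.25 = 278.5
|TN3|² = (16−34)² + (23−32)² = 324 + 81 = 405
|TN4|² = (16−37.5)² + (23−14)² = 462.25 + 81 = 543.25
Minimum is at N2.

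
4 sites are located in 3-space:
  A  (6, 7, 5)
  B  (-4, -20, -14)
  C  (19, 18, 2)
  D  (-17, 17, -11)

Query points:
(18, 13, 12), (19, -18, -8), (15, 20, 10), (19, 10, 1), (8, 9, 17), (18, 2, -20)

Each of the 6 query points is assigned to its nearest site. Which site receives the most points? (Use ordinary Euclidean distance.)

(18, 13, 12) — d² to each: A:229, B:2249, C:126, D:1770 → nearest is C
(19, -18, -8) — d² to each: A:963, B:569, C:1396, D:2530 → nearest is B
(15, 20, 10) — d² to each: A:275, B:2537, C:84, D:1474 → nearest is C
(19, 10, 1) — d² to each: A:194, B:1654, C:65, D:1489 → nearest is C
(8, 9, 17) — d² to each: A:152, B:1946, C:427, D:1473 → nearest is A
(18, 2, -20) — d² to each: A:794, B:1004, C:741, D:1531 → nearest is C
Tally — A:1, B:1, C:4. C captures the most (4).

C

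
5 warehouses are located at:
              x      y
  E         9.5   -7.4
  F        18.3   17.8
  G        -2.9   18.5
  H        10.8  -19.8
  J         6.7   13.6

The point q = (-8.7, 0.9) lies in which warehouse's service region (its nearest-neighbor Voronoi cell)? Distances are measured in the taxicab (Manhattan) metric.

d(q,E) = |-8.7−9.5| + |0.9−(-7.4)| = 18.2 + 8.3 = 26.5
d(q,F) = |-8.7−18.3| + |0.9−17.8| = 27 + 16.9 = 43.9
d(q,G) = |-8.7−(-2.9)| + |0.9−18.5| = 5.8 + 17.6 = 23.4
d(q,H) = |-8.7−10.8| + |0.9−(-19.8)| = 19.5 + 20.7 = 40.2
d(q,J) = |-8.7−6.7| + |0.9−13.6| = 15.4 + 12.7 = 28.1
The smallest is to G, so q lies in the Voronoi region of G.

G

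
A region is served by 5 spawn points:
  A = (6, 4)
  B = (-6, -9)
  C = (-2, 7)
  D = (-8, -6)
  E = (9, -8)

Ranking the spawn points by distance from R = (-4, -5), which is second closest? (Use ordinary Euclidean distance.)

B

Compare squared distances (the ordering matches that of the actual distances):
|RA|² = (-4−6)² + (-5−4)² = 100 + 81 = 181
|RB|² = (-4−(-6))² + (-5−(-9))² = 4 + 16 = 20
|RC|² = (-4−(-2))² + (-5−7)² = 4 + 144 = 148
|RD|² = (-4−(-8))² + (-5−(-6))² = 16 + 1 = 17
|RE|² = (-4−9)² + (-5−(-8))² = 169 + 9 = 178
Sorted ascending: D, B, C, … — the second-nearest is B.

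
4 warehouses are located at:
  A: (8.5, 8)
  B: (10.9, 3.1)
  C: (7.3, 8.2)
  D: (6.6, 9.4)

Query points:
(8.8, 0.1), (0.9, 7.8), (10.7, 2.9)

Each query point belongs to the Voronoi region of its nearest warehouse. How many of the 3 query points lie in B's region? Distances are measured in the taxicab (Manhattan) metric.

2

(8.8, 0.1) — d to each: A:8.2, B:5.1, C:9.6, D:11.5 → nearest is B
(0.9, 7.8) — d to each: A:7.8, B:14.7, C:6.8, D:7.3 → nearest is C
(10.7, 2.9) — d to each: A:7.3, B:0.4, C:8.7, D:10.6 → nearest is B
2 of the 3 points have B as nearest.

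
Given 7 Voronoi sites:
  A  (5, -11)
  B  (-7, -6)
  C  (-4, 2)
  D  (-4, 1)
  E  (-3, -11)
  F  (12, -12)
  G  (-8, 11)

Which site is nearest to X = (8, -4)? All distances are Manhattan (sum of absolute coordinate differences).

d(X,A) = |8−5| + |-4−(-11)| = 3 + 7 = 10
d(X,B) = |8−(-7)| + |-4−(-6)| = 15 + 2 = 17
d(X,C) = |8−(-4)| + |-4−2| = 12 + 6 = 18
d(X,D) = |8−(-4)| + |-4−1| = 12 + 5 = 17
d(X,E) = |8−(-3)| + |-4−(-11)| = 11 + 7 = 18
d(X,F) = |8−12| + |-4−(-12)| = 4 + 8 = 12
d(X,G) = |8−(-8)| + |-4−11| = 16 + 15 = 31
A is nearest.

A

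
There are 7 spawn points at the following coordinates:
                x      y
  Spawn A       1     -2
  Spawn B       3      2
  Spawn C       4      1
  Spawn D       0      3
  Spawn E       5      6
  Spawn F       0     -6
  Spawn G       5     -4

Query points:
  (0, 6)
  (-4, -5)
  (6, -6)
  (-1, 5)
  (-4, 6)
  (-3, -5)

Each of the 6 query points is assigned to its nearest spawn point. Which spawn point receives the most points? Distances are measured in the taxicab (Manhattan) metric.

Spawn D

(0, 6) — d to each: Spawn A:9, Spawn B:7, Spawn C:9, Spawn D:3, Spawn E:5, Spawn F:12, Spawn G:15 → nearest is Spawn D
(-4, -5) — d to each: Spawn A:8, Spawn B:14, Spawn C:14, Spawn D:12, Spawn E:20, Spawn F:5, Spawn G:10 → nearest is Spawn F
(6, -6) — d to each: Spawn A:9, Spawn B:11, Spawn C:9, Spawn D:15, Spawn E:13, Spawn F:6, Spawn G:3 → nearest is Spawn G
(-1, 5) — d to each: Spawn A:9, Spawn B:7, Spawn C:9, Spawn D:3, Spawn E:7, Spawn F:12, Spawn G:15 → nearest is Spawn D
(-4, 6) — d to each: Spawn A:13, Spawn B:11, Spawn C:13, Spawn D:7, Spawn E:9, Spawn F:16, Spawn G:19 → nearest is Spawn D
(-3, -5) — d to each: Spawn A:7, Spawn B:13, Spawn C:13, Spawn D:11, Spawn E:19, Spawn F:4, Spawn G:9 → nearest is Spawn F
Tally — Spawn D:3, Spawn F:2, Spawn G:1. Spawn D captures the most (3).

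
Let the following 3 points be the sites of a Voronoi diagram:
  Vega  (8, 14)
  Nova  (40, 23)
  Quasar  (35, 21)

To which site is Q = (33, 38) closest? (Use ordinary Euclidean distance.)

Nova

Squared Euclidean distances:
d²(Q, Vega) = 625 + 576 = 1201
d²(Q, Nova) = 49 + 225 = 274
d²(Q, Quasar) = 4 + 289 = 293
Minimum is at Nova.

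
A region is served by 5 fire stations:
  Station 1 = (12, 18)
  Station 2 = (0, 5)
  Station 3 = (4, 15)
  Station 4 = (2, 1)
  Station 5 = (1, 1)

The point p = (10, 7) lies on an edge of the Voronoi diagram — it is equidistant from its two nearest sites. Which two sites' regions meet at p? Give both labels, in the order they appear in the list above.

Squared distances from p to each site:
d²(p, Station 1) = (10−12)² + (7−18)² = 4 + 121 = 125
d²(p, Station 2) = (10−0)² + (7−5)² = 100 + 4 = 104
d²(p, Station 3) = (10−4)² + (7−15)² = 36 + 64 = 100
d²(p, Station 4) = (10−2)² + (7−1)² = 64 + 36 = 100
d²(p, Station 5) = (10−1)² + (7−1)² = 81 + 36 = 117
p is equidistant from Station 3 and Station 4 (both at squared distance 100), and every other site is strictly farther — so p lies on the Station 3–Station 4 Voronoi edge.

Station 3 and Station 4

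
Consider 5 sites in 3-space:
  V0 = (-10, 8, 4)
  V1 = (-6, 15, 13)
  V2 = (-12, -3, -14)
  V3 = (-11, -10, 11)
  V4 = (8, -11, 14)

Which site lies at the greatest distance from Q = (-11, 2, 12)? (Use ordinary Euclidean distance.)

V2

Compare squared distances (the ordering matches that of the actual distances):
|QV0|² = (-11−(-10))² + (2−8)² + (12−4)² = 1 + 36 + 64 = 101
|QV1|² = (-11−(-6))² + (2−15)² + (12−13)² = 25 + 169 + 1 = 195
|QV2|² = (-11−(-12))² + (2−(-3))² + (12−(-14))² = 1 + 25 + 676 = 702
|QV3|² = (-11−(-11))² + (2−(-10))² + (12−11)² = 0 + 144 + 1 = 145
|QV4|² = (-11−8)² + (2−(-11))² + (12−14)² = 361 + 169 + 4 = 534
The largest is to V2.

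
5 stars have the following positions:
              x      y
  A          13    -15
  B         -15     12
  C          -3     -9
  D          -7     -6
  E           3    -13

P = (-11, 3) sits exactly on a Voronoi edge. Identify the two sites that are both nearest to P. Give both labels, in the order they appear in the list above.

B and D

Squared distances from P to each site:
|PA|² = (-11−13)² + (3−(-15))² = 576 + 324 = 900
|PB|² = (-11−(-15))² + (3−12)² = 16 + 81 = 97
|PC|² = (-11−(-3))² + (3−(-9))² = 64 + 144 = 208
|PD|² = (-11−(-7))² + (3−(-6))² = 16 + 81 = 97
|PE|² = (-11−3)² + (3−(-13))² = 196 + 256 = 452
P is equidistant from B and D (both at squared distance 97), and every other site is strictly farther — so P lies on the B–D Voronoi edge.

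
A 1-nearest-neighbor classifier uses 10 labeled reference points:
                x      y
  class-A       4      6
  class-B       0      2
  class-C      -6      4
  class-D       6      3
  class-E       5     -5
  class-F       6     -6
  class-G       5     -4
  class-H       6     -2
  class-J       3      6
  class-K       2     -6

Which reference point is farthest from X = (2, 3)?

Since √ is increasing, it suffices to compare squared distances:
d²(X, class-A) = (2−4)² + (3−6)² = 4 + 9 = 13
d²(X, class-B) = (2−0)² + (3−2)² = 4 + 1 = 5
d²(X, class-C) = (2−(-6))² + (3−4)² = 64 + 1 = 65
d²(X, class-D) = (2−6)² + (3−3)² = 16 + 0 = 16
d²(X, class-E) = (2−5)² + (3−(-5))² = 9 + 64 = 73
d²(X, class-F) = (2−6)² + (3−(-6))² = 16 + 81 = 97
d²(X, class-G) = (2−5)² + (3−(-4))² = 9 + 49 = 58
d²(X, class-H) = (2−6)² + (3−(-2))² = 16 + 25 = 41
d²(X, class-J) = (2−3)² + (3−6)² = 1 + 9 = 10
d²(X, class-K) = (2−2)² + (3−(-6))² = 0 + 81 = 81
The largest is to class-F.

class-F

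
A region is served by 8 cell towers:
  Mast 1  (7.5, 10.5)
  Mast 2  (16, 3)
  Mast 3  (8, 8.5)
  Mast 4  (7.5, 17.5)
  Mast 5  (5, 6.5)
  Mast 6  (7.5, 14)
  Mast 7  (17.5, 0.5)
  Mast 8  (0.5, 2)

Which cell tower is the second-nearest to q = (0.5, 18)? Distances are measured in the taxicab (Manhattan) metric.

Mast 6

d(q, Mast 1) = 7 + 7.5 = 14.5
d(q, Mast 2) = 15.5 + 15 = 30.5
d(q, Mast 3) = 7.5 + 9.5 = 17
d(q, Mast 4) = 7 + 0.5 = 7.5
d(q, Mast 5) = 4.5 + 11.5 = 16
d(q, Mast 6) = 7 + 4 = 11
d(q, Mast 7) = 17 + 17.5 = 34.5
d(q, Mast 8) = 0 + 16 = 16
Sorted ascending: Mast 4, Mast 6, Mast 1, … — the second-nearest is Mast 6.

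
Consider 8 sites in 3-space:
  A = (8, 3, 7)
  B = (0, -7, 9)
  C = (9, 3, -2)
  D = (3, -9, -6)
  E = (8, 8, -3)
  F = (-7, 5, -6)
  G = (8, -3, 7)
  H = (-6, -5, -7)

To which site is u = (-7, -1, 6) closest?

Compare squared distances (the ordering matches that of the actual distances):
|uA|² = (-7−8)² + (-1−3)² + (6−7)² = 225 + 16 + 1 = 242
|uB|² = (-7−0)² + (-1−(-7))² + (6−9)² = 49 + 36 + 9 = 94
|uC|² = (-7−9)² + (-1−3)² + (6−(-2))² = 256 + 16 + 64 = 336
|uD|² = (-7−3)² + (-1−(-9))² + (6−(-6))² = 100 + 64 + 144 = 308
|uE|² = (-7−8)² + (-1−8)² + (6−(-3))² = 225 + 81 + 81 = 387
|uF|² = (-7−(-7))² + (-1−5)² + (6−(-6))² = 0 + 36 + 144 = 180
|uG|² = (-7−8)² + (-1−(-3))² + (6−7)² = 225 + 4 + 1 = 230
|uH|² = (-7−(-6))² + (-1−(-5))² + (6−(-7))² = 1 + 16 + 169 = 186
Minimum is at B.

B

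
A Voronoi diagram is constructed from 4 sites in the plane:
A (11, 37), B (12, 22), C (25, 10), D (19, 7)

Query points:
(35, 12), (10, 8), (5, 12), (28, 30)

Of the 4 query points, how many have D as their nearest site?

(35, 12) — d² to each: A:1201, B:629, C:104, D:281 → nearest is C
(10, 8) — d² to each: A:842, B:200, C:229, D:82 → nearest is D
(5, 12) — d² to each: A:661, B:149, C:404, D:221 → nearest is B
(28, 30) — d² to each: A:338, B:320, C:409, D:610 → nearest is B
1 of the 4 points has D as nearest.

1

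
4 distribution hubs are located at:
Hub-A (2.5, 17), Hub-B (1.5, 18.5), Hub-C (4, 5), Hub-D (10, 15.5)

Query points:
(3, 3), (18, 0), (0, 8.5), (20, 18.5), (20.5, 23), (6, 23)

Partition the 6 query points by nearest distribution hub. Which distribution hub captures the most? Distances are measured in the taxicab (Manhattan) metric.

(3, 3) — d to each: Hub-A:14.5, Hub-B:17, Hub-C:3, Hub-D:19.5 → nearest is Hub-C
(18, 0) — d to each: Hub-A:32.5, Hub-B:35, Hub-C:19, Hub-D:23.5 → nearest is Hub-C
(0, 8.5) — d to each: Hub-A:11, Hub-B:11.5, Hub-C:7.5, Hub-D:17 → nearest is Hub-C
(20, 18.5) — d to each: Hub-A:19, Hub-B:18.5, Hub-C:29.5, Hub-D:13 → nearest is Hub-D
(20.5, 23) — d to each: Hub-A:24, Hub-B:23.5, Hub-C:34.5, Hub-D:18 → nearest is Hub-D
(6, 23) — d to each: Hub-A:9.5, Hub-B:9, Hub-C:20, Hub-D:11.5 → nearest is Hub-B
Tally — Hub-B:1, Hub-C:3, Hub-D:2. Hub-C captures the most (3).

Hub-C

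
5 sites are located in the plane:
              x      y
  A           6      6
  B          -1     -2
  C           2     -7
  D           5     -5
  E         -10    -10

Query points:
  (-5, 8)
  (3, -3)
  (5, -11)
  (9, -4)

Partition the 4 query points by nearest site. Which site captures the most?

(-5, 8) — d² to each: A:125, B:116, C:274, D:269, E:349 → nearest is B
(3, -3) — d² to each: A:90, B:17, C:17, D:8, E:218 → nearest is D
(5, -11) — d² to each: A:290, B:117, C:25, D:36, E:226 → nearest is C
(9, -4) — d² to each: A:109, B:104, C:58, D:17, E:397 → nearest is D
Tally — B:1, C:1, D:2. D captures the most (2).

D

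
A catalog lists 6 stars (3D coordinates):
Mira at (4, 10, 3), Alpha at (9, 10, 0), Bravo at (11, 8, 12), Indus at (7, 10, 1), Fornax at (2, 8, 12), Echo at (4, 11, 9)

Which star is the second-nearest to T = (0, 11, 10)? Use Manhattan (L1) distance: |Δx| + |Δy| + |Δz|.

d(T, Mira) = |0−4| + |11−10| + |10−3| = 4 + 1 + 7 = 12
d(T, Alpha) = |0−9| + |11−10| + |10−0| = 9 + 1 + 10 = 20
d(T, Bravo) = |0−11| + |11−8| + |10−12| = 11 + 3 + 2 = 16
d(T, Indus) = |0−7| + |11−10| + |10−1| = 7 + 1 + 9 = 17
d(T, Fornax) = |0−2| + |11−8| + |10−12| = 2 + 3 + 2 = 7
d(T, Echo) = |0−4| + |11−11| + |10−9| = 4 + 0 + 1 = 5
Sorted ascending: Echo, Fornax, Mira, … — the second-nearest is Fornax.

Fornax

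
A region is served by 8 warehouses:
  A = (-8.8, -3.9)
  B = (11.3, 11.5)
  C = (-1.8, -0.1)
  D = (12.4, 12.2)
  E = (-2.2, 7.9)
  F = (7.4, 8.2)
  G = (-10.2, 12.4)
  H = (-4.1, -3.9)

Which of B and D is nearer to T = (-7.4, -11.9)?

B

Compare squared distances:
|TB|² = (-7.4−11.3)² + (-11.9−11.5)² = 349.69 + 547.56 = 897.25
|TD|² = (-7.4−12.4)² + (-11.9−12.2)² = 392.04 + 580.81 = 972.85
897.25 < 972.85, so B is closer.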